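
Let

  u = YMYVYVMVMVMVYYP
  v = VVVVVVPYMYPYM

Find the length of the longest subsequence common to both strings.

8

Pick V at u[4]=v[2], then V at u[6]=v[3], then V at u[8]=v[4], then V at u[10]=v[5], then V at u[12]=v[6], then Y at u[13]=v[8], then Y at u[14]=v[10], then P at u[15]=v[11]; all 8 characters appear in both, in order. dp[15][13] = 8 confirms this is the maximum.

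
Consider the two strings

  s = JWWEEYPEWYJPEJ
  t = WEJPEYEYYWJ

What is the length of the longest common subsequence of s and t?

7

Match W [3,1]; then E [4,2]; then E [5,5]; then Y [6,6]; then E [8,7]; then W [9,10]; then J [14,11] — 7 characters in the same relative order in both. Since dp[14][11] = 7, nothing longer is possible.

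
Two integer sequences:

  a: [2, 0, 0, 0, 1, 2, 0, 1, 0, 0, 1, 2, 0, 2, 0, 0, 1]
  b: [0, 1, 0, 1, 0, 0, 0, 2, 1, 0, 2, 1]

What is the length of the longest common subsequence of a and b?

Pick 0 (a #2, b #1) → 0 (a #4, b #3) → 1 (a #5, b #4) → 0 (a #7, b #5) → 0 (a #9, b #6) → 0 (a #10, b #7) → 1 (a #11, b #9) → 0 (a #13, b #10) → 2 (a #14, b #11) → 1 (a #17, b #12); all 10 values appear in both, in order, and the DP table's final entry dp[17][12] is also 10, so no common subsequence is longer.

10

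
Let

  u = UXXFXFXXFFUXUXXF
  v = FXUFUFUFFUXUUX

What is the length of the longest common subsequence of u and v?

Pick U (u #1, v #3), then F (u #4, v #4), then F (u #6, v #6), then F (u #9, v #8), then F (u #10, v #9), then U (u #11, v #10), then X (u #12, v #11), then U (u #13, v #13), then X (u #15, v #14); all 9 characters appear in both, in order. The LCS DP gives dp[16][14] = 9, so this is optimal.

9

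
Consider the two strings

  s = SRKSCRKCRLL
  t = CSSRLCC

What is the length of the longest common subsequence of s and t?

Taking S [1,3] → R [2,4] → C [5,6] → C [8,7] gives a common subsequence of length 4. dp[11][7] = 4 confirms this is the maximum.

4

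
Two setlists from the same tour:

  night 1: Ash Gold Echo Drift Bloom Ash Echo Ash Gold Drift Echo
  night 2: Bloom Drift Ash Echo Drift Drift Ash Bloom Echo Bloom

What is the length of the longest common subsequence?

Taking Ash at night 1[1]=night 2[3]; then Echo at night 1[3]=night 2[4]; then Drift at night 1[4]=night 2[6]; then Bloom at night 1[5]=night 2[8]; then Echo at night 1[7]=night 2[9] gives a common subsequence of length 5, and the DP table's final entry dp[11][10] is also 5, so no common subsequence is longer.

5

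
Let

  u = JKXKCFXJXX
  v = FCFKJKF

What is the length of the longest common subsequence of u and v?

3

Match J (u #1, v #5), then K (u #4, v #6), then F (u #6, v #7) — 3 characters in the same relative order in both. The LCS DP gives dp[10][7] = 3, so this is optimal.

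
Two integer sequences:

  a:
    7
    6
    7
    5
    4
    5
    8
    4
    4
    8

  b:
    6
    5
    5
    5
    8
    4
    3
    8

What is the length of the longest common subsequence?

6

Let dp[i][j] be the LCS length of the first i values of a and the first j values of b. dp[i][j] = dp[i-1][j-1]+1 when the i-th and j-th values match, else max(dp[i-1][j], dp[i][j-1]).
    ·  6  5  5  5  8  4  3  8
 ·  0  0  0  0  0  0  0  0  0
 7  0  0  0  0  0  0  0  0  0
 6  0  1  1  1  1  1  1  1  1
 7  0  1  1  1  1  1  1  1  1
 5  0  1  2  2  2  2  2  2  2
 4  0  1  2  2  2  2  3  3  3
 5  0  1  2  3  3  3  3  3  3
 8  0  1  2  3  3  4  4  4  4
 4  0  1  2  3  3  4  5  5  5
 4  0  1  2  3  3  4  5  5  5
 8  0  1  2  3  3  4  5  5  6
dp[10][8] = 6. One LCS (by backtracking along matches): 6, 5, 5, 8, 4, 8.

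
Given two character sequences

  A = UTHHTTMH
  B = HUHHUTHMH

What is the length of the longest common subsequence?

6

Match U [1,2]; then H [3,3]; then H [4,4]; then T [5,6]; then M [7,8]; then H [8,9] — 6 characters in the same relative order in both. dp[8][9] = 6 confirms this is the maximum.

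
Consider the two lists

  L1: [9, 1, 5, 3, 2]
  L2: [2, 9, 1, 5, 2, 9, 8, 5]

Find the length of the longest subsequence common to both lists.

Pick 9 (L1 #1, L2 #2) → 1 (L1 #2, L2 #3) → 5 (L1 #3, L2 #4) → 2 (L1 #5, L2 #5); all 4 values appear in both, in order. Since dp[5][8] = 4, nothing longer is possible.

4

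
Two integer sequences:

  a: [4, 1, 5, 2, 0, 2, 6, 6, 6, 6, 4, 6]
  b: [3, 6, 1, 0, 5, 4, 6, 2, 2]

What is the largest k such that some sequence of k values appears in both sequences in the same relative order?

4

One common subsequence of length 4: 1 (a #2, b #3); then 5 (a #3, b #5); then 2 (a #4, b #8); then 2 (a #6, b #9). Since dp[12][9] = 4, nothing longer is possible.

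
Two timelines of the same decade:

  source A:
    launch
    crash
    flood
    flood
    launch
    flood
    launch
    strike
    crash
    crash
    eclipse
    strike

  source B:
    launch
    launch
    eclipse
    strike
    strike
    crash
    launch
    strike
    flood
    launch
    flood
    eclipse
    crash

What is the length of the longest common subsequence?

One common subsequence of length 6: launch at source A[1]=source B[2], then crash at source A[2]=source B[6], then flood at source A[4]=source B[9], then launch at source A[5]=source B[10], then flood at source A[6]=source B[11], then crash at source A[10]=source B[13]. Since dp[12][13] = 6, nothing longer is possible.

6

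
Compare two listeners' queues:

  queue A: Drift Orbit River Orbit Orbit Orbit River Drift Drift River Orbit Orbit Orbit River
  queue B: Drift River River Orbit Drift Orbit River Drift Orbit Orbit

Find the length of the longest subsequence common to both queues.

8

Match Drift [1,1], River [3,3], Orbit [4,4], Orbit [6,6], River [7,7], Drift [9,8], Orbit [12,9], Orbit [13,10] — 8 songs in the same relative order in both. Since dp[14][10] = 8, nothing longer is possible.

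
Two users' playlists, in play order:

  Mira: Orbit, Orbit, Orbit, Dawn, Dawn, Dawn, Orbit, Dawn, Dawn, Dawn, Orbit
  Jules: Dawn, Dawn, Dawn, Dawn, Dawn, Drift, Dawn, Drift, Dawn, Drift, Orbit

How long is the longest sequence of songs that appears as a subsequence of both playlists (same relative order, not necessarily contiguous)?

7

Pick Dawn [4,2], then Dawn [5,3], then Dawn [6,4], then Dawn [8,5], then Dawn [9,7], then Dawn [10,9], then Orbit [11,11]; all 7 songs appear in both, in order. dp[11][11] = 7 confirms this is the maximum.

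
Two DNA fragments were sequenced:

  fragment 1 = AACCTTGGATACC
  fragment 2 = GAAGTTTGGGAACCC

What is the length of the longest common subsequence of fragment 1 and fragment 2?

10

One common subsequence of length 10: A (fragment 1 #1, fragment 2 #2), then A (fragment 1 #2, fragment 2 #3), then T (fragment 1 #5, fragment 2 #6), then T (fragment 1 #6, fragment 2 #7), then G (fragment 1 #7, fragment 2 #9), then G (fragment 1 #8, fragment 2 #10), then A (fragment 1 #9, fragment 2 #11), then A (fragment 1 #11, fragment 2 #12), then C (fragment 1 #12, fragment 2 #14), then C (fragment 1 #13, fragment 2 #15). Since dp[13][15] = 10, nothing longer is possible.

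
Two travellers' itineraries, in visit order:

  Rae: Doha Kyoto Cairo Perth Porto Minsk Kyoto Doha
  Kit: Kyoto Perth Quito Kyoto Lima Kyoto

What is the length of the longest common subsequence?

3

Taking Kyoto (Rae #2, Kit #1) → Perth (Rae #4, Kit #2) → Kyoto (Rae #7, Kit #6) gives a common subsequence of length 3, and the DP table's final entry dp[8][6] is also 3, so no common subsequence is longer.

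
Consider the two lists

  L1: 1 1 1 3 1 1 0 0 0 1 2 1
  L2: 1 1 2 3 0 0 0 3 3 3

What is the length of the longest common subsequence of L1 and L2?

6

Let dp[i][j] be the LCS length of the first i values of L1 and the first j values of L2. dp[i][j] = dp[i-1][j-1]+1 when the i-th and j-th values match, else max(dp[i-1][j], dp[i][j-1]).
    ·  1  1  2  3  0  0  0  3  3  3
 ·  0  0  0  0  0  0  0  0  0  0  0
 1  0  1  1  1  1  1  1  1  1  1  1
 1  0  1  2  2  2  2  2  2  2  2  2
 1  0  1  2  2  2  2  2  2  2  2  2
 3  0  1  2  2  3  3  3  3  3  3  3
 1  0  1  2  2  3  3  3  3  3  3  3
 1  0  1  2  2  3  3  3  3  3  3  3
 0  0  1  2  2  3  4  4  4  4  4  4
 0  0  1  2  2  3  4  5  5  5  5  5
 0  0  1  2  2  3  4  5  6  6  6  6
 1  0  1  2  2  3  4  5  6  6  6  6
 2  0  1  2  3  3  4  5  6  6  6  6
 1  0  1  2  3  3  4  5  6  6  6  6
dp[12][10] = 6. One LCS (by backtracking along matches): 1, 1, 3, 0, 0, 0.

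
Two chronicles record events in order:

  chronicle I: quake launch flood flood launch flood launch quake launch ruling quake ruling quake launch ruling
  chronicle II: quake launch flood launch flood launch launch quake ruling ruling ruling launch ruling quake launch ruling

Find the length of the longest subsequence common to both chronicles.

12

Pick quake at chronicle I[1]=chronicle II[1] → launch at chronicle I[2]=chronicle II[2] → flood at chronicle I[3]=chronicle II[3] → flood at chronicle I[4]=chronicle II[5] → launch at chronicle I[5]=chronicle II[6] → launch at chronicle I[7]=chronicle II[7] → quake at chronicle I[8]=chronicle II[8] → launch at chronicle I[9]=chronicle II[12] → ruling at chronicle I[12]=chronicle II[13] → quake at chronicle I[13]=chronicle II[14] → launch at chronicle I[14]=chronicle II[15] → ruling at chronicle I[15]=chronicle II[16]; all 12 events appear in both, in order. The LCS DP gives dp[15][16] = 12, so this is optimal.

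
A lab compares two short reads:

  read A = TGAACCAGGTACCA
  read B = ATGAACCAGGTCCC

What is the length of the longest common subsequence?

Pick T at read A[1]=read B[2], then G at read A[2]=read B[3], then A at read A[3]=read B[4], then A at read A[4]=read B[5], then C at read A[5]=read B[6], then C at read A[6]=read B[7], then A at read A[7]=read B[8], then G at read A[8]=read B[9], then G at read A[9]=read B[10], then T at read A[10]=read B[11], then C at read A[12]=read B[13], then C at read A[13]=read B[14]; all 12 bases appear in both, in order. The LCS DP gives dp[14][14] = 12, so this is optimal.

12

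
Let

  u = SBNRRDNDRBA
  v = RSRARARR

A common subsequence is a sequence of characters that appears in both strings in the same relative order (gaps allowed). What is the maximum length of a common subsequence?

Match S [1,2], then R [4,5], then R [5,7], then R [9,8] — 4 characters in the same relative order in both. Since dp[11][8] = 4, nothing longer is possible.

4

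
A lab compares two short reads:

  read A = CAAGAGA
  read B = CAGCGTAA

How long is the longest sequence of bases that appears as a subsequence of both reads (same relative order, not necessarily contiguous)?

Let dp[i][j] be the LCS length of the first i bases of read A and the first j bases of read B. dp[i][j] = dp[i-1][j-1]+1 when the i-th and j-th bases match, else max(dp[i-1][j], dp[i][j-1]).
    ·  C  A  G  C  G  T  A  A
 ·  0  0  0  0  0  0  0  0  0
 C  0  1  1  1  1  1  1  1  1
 A  0  1  2  2  2  2  2  2  2
 A  0  1  2  2  2  2  2  3  3
 G  0  1  2  3  3  3  3  3  3
 A  0  1  2  3  3  3  3  4  4
 G  0  1  2  3  3  4  4  4  4
 A  0  1  2  3  3  4  4  5  5
dp[7][8] = 5. One LCS (by backtracking along matches): CAGAA.

5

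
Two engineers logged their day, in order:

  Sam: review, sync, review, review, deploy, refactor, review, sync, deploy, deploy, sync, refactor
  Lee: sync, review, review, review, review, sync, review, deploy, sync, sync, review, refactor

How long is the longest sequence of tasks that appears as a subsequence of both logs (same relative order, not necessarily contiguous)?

One common subsequence of length 8: review [1,2], review [3,3], review [4,4], review [7,5], sync [8,6], deploy [9,8], sync [11,10], refactor [12,12]. The LCS DP gives dp[12][12] = 8, so this is optimal.

8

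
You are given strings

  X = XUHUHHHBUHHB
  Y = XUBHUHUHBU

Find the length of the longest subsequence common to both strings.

8

Taking X [1,1], U [2,2], H [3,4], U [4,5], H [5,6], H [7,8], B [8,9], U [9,10] gives a common subsequence of length 8. The LCS DP gives dp[12][10] = 8, so this is optimal.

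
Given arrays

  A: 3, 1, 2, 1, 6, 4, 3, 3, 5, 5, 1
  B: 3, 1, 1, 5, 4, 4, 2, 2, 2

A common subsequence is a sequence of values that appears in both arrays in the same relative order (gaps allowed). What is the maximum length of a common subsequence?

4

Let dp[i][j] be the LCS length of the first i values of A and the first j values of B. dp[i][j] = dp[i-1][j-1]+1 when the i-th and j-th values match, else max(dp[i-1][j], dp[i][j-1]).
    ·  3  1  1  5  4  4  2  2  2
 ·  0  0  0  0  0  0  0  0  0  0
 3  0  1  1  1  1  1  1  1  1  1
 1  0  1  2  2  2  2  2  2  2  2
 2  0  1  2  2  2  2  2  3  3  3
 1  0  1  2  3  3  3  3  3  3  3
 6  0  1  2  3  3  3  3  3  3  3
 4  0  1  2  3  3  4  4  4  4  4
 3  0  1  2  3  3  4  4  4  4  4
 3  0  1  2  3  3  4  4  4  4  4
 5  0  1  2  3  4  4  4  4  4  4
 5  0  1  2  3  4  4  4  4  4  4
 1  0  1  2  3  4  4  4  4  4  4
dp[11][9] = 4. One LCS (by backtracking along matches): 3, 1, 1, 4.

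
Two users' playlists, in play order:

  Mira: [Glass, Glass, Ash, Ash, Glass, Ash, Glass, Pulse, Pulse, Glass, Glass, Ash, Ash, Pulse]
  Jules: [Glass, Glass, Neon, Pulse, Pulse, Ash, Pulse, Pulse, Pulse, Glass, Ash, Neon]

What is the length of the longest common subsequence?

Taking Glass (Mira #1, Jules #1) → Glass (Mira #2, Jules #2) → Ash (Mira #3, Jules #6) → Pulse (Mira #8, Jules #8) → Pulse (Mira #9, Jules #9) → Glass (Mira #11, Jules #10) → Ash (Mira #12, Jules #11) gives a common subsequence of length 7. dp[14][12] = 7 confirms this is the maximum.

7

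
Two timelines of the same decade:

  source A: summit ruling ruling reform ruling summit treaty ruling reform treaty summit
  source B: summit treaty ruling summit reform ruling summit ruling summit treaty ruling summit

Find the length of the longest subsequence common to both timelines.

One common subsequence of length 8: summit [1,1] → ruling [2,3] → ruling [3,6] → ruling [5,8] → summit [6,9] → treaty [7,10] → ruling [8,11] → summit [11,12]. Since dp[11][12] = 8, nothing longer is possible.

8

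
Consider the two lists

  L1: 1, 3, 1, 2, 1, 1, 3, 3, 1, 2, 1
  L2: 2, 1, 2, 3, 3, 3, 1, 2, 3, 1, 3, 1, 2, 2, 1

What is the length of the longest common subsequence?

One common subsequence of length 9: 1 [1,2], 3 [2,6], 1 [3,7], 2 [4,8], 1 [6,10], 3 [8,11], 1 [9,12], 2 [10,14], 1 [11,15]. Since dp[11][15] = 9, nothing longer is possible.

9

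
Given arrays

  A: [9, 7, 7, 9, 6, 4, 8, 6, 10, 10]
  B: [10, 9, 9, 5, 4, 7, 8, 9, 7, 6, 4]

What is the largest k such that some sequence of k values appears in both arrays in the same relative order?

5

Let dp[i][j] be the LCS length of the first i values of A and the first j values of B. dp[i][j] = dp[i-1][j-1]+1 when the i-th and j-th values match, else max(dp[i-1][j], dp[i][j-1]).
    · 10  9  9  5  4  7  8  9  7  6  4
 ·  0  0  0  0  0  0  0  0  0  0  0  0
 9  0  0  1  1  1  1  1  1  1  1  1  1
 7  0  0  1  1  1  1  2  2  2  2  2  2
 7  0  0  1  1  1  1  2  2  2  3  3  3
 9  0  0  1  2  2  2  2  2  3  3  3  3
 6  0  0  1  2  2  2  2  2  3  3  4  4
 4  0  0  1  2  2  3  3  3  3  3  4  5
 8  0  0  1  2  2  3  3  4  4  4  4  5
 6  0  0  1  2  2  3  3  4  4  4  5  5
10  0  1  1  2  2  3  3  4  4  4  5  5
10  0  1  1  2  2  3  3  4  4  4  5  5
dp[10][11] = 5. One LCS (by backtracking along matches): 9, 7, 7, 6, 4.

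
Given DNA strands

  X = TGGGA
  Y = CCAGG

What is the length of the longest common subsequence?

2

Let dp[i][j] be the LCS length of the first i bases of X and the first j bases of Y. dp[i][j] = dp[i-1][j-1]+1 when the i-th and j-th bases match, else max(dp[i-1][j], dp[i][j-1]).
    ·  C  C  A  G  G
 ·  0  0  0  0  0  0
 T  0  0  0  0  0  0
 G  0  0  0  0  1  1
 G  0  0  0  0  1  2
 G  0  0  0  0  1  2
 A  0  0  0  1  1  2
dp[5][5] = 2. One LCS (by backtracking along matches): GG.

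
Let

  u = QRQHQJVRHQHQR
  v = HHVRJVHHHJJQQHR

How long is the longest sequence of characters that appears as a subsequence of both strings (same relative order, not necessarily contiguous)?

7

Taking R (u #2, v #4); then J (u #6, v #5); then V (u #7, v #6); then H (u #9, v #9); then Q (u #10, v #13); then H (u #11, v #14); then R (u #13, v #15) gives a common subsequence of length 7. The LCS DP gives dp[13][15] = 7, so this is optimal.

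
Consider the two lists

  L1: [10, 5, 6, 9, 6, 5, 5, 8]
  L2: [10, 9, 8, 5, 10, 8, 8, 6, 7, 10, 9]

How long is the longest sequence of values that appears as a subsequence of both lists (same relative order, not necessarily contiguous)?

Match 10 at L1[1]=L2[1]; then 5 at L1[2]=L2[4]; then 6 at L1[3]=L2[8]; then 9 at L1[4]=L2[11] — 4 values in the same relative order in both. dp[8][11] = 4 confirms this is the maximum.

4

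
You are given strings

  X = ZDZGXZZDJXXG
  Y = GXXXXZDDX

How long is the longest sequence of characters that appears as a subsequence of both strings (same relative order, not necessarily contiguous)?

5

Let dp[i][j] be the LCS length of the first i characters of X and the first j characters of Y. dp[i][j] = dp[i-1][j-1]+1 when the i-th and j-th characters match, else max(dp[i-1][j], dp[i][j-1]).
    ·  G  X  X  X  X  Z  D  D  X
 ·  0  0  0  0  0  0  0  0  0  0
 Z  0  0  0  0  0  0  1  1  1  1
 D  0  0  0  0  0  0  1  2  2  2
 Z  0  0  0  0  0  0  1  2  2  2
 G  0  1  1  1  1  1  1  2  2  2
 X  0  1  2  2  2  2  2  2  2  3
 Z  0  1  2  2  2  2  3  3  3  3
 Z  0  1  2  2  2  2  3  3  3  3
 D  0  1  2  2  2  2  3  4  4  4
 J  0  1  2  2  2  2  3  4  4  4
 X  0  1  2  3  3  3  3  4  4  5
 X  0  1  2  3  4  4  4  4  4  5
 G  0  1  2  3  4  4  4  4  4  5
dp[12][9] = 5. One LCS (by backtracking along matches): GXZDX.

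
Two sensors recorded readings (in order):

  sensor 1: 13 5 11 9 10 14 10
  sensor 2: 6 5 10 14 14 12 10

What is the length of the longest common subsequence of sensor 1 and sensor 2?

4

Match 5 at sensor 1[2]=sensor 2[2], then 10 at sensor 1[5]=sensor 2[3], then 14 at sensor 1[6]=sensor 2[5], then 10 at sensor 1[7]=sensor 2[7] — 4 values in the same relative order in both. dp[7][7] = 4 confirms this is the maximum.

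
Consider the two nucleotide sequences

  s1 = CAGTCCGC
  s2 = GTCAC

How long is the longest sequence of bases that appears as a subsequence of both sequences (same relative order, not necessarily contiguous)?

4

Let dp[i][j] be the LCS length of the first i bases of s1 and the first j bases of s2. dp[i][j] = dp[i-1][j-1]+1 when the i-th and j-th bases match, else max(dp[i-1][j], dp[i][j-1]).
    ·  G  T  C  A  C
 ·  0  0  0  0  0  0
 C  0  0  0  1  1  1
 A  0  0  0  1  2  2
 G  0  1  1  1  2  2
 T  0  1  2  2  2  2
 C  0  1  2  3  3  3
 C  0  1  2  3  3  4
 G  0  1  2  3  3  4
 C  0  1  2  3  3  4
dp[8][5] = 4. One LCS (by backtracking along matches): GTCC.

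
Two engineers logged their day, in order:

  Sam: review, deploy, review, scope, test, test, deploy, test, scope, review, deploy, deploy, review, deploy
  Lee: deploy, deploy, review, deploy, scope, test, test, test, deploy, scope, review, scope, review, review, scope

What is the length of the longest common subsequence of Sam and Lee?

Pick review [1,3], then deploy [2,4], then scope [4,5], then test [5,7], then test [6,8], then deploy [7,9], then scope [9,12], then review [10,13], then review [13,14]; all 9 tasks appear in both, in order. dp[14][15] = 9 confirms this is the maximum.

9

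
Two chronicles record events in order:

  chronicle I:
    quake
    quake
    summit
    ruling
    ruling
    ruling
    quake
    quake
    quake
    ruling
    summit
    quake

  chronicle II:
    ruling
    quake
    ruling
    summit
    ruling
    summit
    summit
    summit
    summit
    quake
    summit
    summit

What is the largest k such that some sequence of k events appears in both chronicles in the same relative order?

5

Match quake (chronicle I #1, chronicle II #2), summit (chronicle I #3, chronicle II #4), ruling (chronicle I #4, chronicle II #5), quake (chronicle I #7, chronicle II #10), summit (chronicle I #11, chronicle II #12) — 5 events in the same relative order in both. Since dp[12][12] = 5, nothing longer is possible.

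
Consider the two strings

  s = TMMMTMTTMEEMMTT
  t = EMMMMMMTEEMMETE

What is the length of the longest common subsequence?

10

One common subsequence of length 10: M [2,4] → M [3,5] → M [4,6] → M [6,7] → T [8,8] → E [10,9] → E [11,10] → M [12,11] → M [13,12] → T [14,14], and the DP table's final entry dp[15][15] is also 10, so no common subsequence is longer.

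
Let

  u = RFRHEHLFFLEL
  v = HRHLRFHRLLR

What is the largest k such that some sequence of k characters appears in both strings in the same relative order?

Taking R at u[3]=v[2] → H at u[6]=v[3] → L at u[7]=v[4] → F at u[8]=v[6] → L at u[10]=v[9] → L at u[12]=v[10] gives a common subsequence of length 6, and the DP table's final entry dp[12][11] is also 6, so no common subsequence is longer.

6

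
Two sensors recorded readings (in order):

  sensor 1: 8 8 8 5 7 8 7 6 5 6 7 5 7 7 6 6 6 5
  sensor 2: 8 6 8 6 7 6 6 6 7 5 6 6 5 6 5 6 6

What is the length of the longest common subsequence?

11

Taking 8 at sensor 1[1]=sensor 2[1], 8 at sensor 1[2]=sensor 2[3], 7 at sensor 1[5]=sensor 2[5], 6 at sensor 1[8]=sensor 2[7], 6 at sensor 1[10]=sensor 2[8], 7 at sensor 1[11]=sensor 2[9], 5 at sensor 1[12]=sensor 2[10], 6 at sensor 1[15]=sensor 2[11], 6 at sensor 1[16]=sensor 2[12], 6 at sensor 1[17]=sensor 2[14], 5 at sensor 1[18]=sensor 2[15] gives a common subsequence of length 11. Since dp[18][17] = 11, nothing longer is possible.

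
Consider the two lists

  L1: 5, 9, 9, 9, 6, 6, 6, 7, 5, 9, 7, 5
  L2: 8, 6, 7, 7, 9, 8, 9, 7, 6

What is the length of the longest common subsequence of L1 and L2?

Pick 6 (L1 #5, L2 #2), then 7 (L1 #8, L2 #4), then 9 (L1 #10, L2 #7), then 7 (L1 #11, L2 #8); all 4 values appear in both, in order. dp[12][9] = 4 confirms this is the maximum.

4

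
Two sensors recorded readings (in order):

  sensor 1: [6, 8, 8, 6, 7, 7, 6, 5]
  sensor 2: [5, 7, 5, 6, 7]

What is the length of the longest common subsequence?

One common subsequence of length 2: 6 at sensor 1[4]=sensor 2[4], 7 at sensor 1[6]=sensor 2[5]. dp[8][5] = 2 confirms this is the maximum.

2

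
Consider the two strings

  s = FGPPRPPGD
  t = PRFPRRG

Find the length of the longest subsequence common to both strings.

4

Match F (s #1, t #3), then P (s #3, t #4), then R (s #5, t #6), then G (s #8, t #7) — 4 characters in the same relative order in both. Since dp[9][7] = 4, nothing longer is possible.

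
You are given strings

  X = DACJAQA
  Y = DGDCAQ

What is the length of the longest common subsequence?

4

Pick D [1,3], C [3,4], A [5,5], Q [6,6]; all 4 characters appear in both, in order. Since dp[7][6] = 4, nothing longer is possible.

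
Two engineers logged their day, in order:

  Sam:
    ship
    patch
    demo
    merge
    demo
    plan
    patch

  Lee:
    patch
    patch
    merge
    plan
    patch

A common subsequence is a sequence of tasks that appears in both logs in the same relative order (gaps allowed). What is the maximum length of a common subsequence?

4

Match patch [2,2], merge [4,3], plan [6,4], patch [7,5] — 4 tasks in the same relative order in both. The LCS DP gives dp[7][5] = 4, so this is optimal.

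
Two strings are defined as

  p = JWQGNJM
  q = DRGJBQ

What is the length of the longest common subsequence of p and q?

Taking J (p #1, q #4), then Q (p #3, q #6) gives a common subsequence of length 2. Since dp[7][6] = 2, nothing longer is possible.

2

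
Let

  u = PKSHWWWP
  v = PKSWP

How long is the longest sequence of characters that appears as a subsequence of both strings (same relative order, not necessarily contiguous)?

5

One common subsequence of length 5: P [1,1] → K [2,2] → S [3,3] → W [7,4] → P [8,5]. The LCS DP gives dp[8][5] = 5, so this is optimal.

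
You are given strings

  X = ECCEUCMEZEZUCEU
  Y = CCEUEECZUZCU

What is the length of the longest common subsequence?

10

Taking C at X[2]=Y[1], then C at X[3]=Y[2], then E at X[4]=Y[3], then U at X[5]=Y[4], then E at X[8]=Y[5], then E at X[10]=Y[6], then Z at X[11]=Y[8], then U at X[12]=Y[9], then C at X[13]=Y[11], then U at X[15]=Y[12] gives a common subsequence of length 10. Since dp[15][12] = 10, nothing longer is possible.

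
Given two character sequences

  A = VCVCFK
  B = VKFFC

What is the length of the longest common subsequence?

Let dp[i][j] be the LCS length of the first i characters of A and the first j characters of B. dp[i][j] = dp[i-1][j-1]+1 when the i-th and j-th characters match, else max(dp[i-1][j], dp[i][j-1]).
    ·  V  K  F  F  C
 ·  0  0  0  0  0  0
 V  0  1  1  1  1  1
 C  0  1  1  1  1  2
 V  0  1  1  1  1  2
 C  0  1  1  1  1  2
 F  0  1  1  2  2  2
 K  0  1  2  2  2  2
dp[6][5] = 2. One LCS (by backtracking along matches): VC.

2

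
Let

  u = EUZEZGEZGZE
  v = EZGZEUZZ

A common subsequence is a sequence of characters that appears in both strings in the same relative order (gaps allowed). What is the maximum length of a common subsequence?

6

Let dp[i][j] be the LCS length of the first i characters of u and the first j characters of v. dp[i][j] = dp[i-1][j-1]+1 when the i-th and j-th characters match, else max(dp[i-1][j], dp[i][j-1]).
    ·  E  Z  G  Z  E  U  Z  Z
 ·  0  0  0  0  0  0  0  0  0
 E  0  1  1  1  1  1  1  1  1
 U  0  1  1  1  1  1  2  2  2
 Z  0  1  2  2  2  2  2  3  3
 E  0  1  2  2  2  3  3  3  3
 Z  0  1  2  2  3  3  3  4  4
 G  0  1  2  3  3  3  3  4  4
 E  0  1  2  3  3  4  4  4  4
 Z  0  1  2  3  4  4  4  5  5
 G  0  1  2  3  4  4  4  5  5
 Z  0  1  2  3  4  4  4  5  6
 E  0  1  2  3  4  5  5  5  6
dp[11][8] = 6. One LCS (by backtracking along matches): EZZEZZ.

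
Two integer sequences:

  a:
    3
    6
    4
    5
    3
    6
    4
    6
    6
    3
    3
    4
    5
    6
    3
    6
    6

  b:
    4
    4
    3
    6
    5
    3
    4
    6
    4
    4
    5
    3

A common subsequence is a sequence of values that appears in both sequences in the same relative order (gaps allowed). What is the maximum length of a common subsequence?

9

Match 3 at a[1]=b[3], 6 at a[2]=b[4], 5 at a[4]=b[5], 3 at a[5]=b[6], 6 at a[6]=b[8], 4 at a[7]=b[9], 4 at a[12]=b[10], 5 at a[13]=b[11], 3 at a[15]=b[12] — 9 values in the same relative order in both, and the DP table's final entry dp[17][12] is also 9, so no common subsequence is longer.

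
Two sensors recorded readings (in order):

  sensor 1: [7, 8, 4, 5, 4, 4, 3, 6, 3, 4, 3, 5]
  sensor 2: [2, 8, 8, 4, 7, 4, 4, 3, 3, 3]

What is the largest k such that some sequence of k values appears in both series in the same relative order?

7

One common subsequence of length 7: 8 at sensor 1[2]=sensor 2[3] → 4 at sensor 1[3]=sensor 2[4] → 4 at sensor 1[5]=sensor 2[6] → 4 at sensor 1[6]=sensor 2[7] → 3 at sensor 1[7]=sensor 2[8] → 3 at sensor 1[9]=sensor 2[9] → 3 at sensor 1[11]=sensor 2[10], and the DP table's final entry dp[12][10] is also 7, so no common subsequence is longer.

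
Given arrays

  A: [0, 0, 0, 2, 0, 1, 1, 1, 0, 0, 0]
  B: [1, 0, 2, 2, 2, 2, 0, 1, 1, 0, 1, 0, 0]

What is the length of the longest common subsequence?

8

One common subsequence of length 8: 0 at A[1]=B[2]; then 2 at A[4]=B[6]; then 0 at A[5]=B[7]; then 1 at A[6]=B[8]; then 1 at A[7]=B[9]; then 1 at A[8]=B[11]; then 0 at A[10]=B[12]; then 0 at A[11]=B[13]. dp[11][13] = 8 confirms this is the maximum.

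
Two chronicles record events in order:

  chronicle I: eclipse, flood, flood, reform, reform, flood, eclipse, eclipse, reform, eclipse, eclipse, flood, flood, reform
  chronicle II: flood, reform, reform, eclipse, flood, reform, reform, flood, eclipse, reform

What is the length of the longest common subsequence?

7

Taking eclipse at chronicle I[1]=chronicle II[4], flood at chronicle I[3]=chronicle II[5], reform at chronicle I[4]=chronicle II[6], reform at chronicle I[5]=chronicle II[7], flood at chronicle I[6]=chronicle II[8], eclipse at chronicle I[11]=chronicle II[9], reform at chronicle I[14]=chronicle II[10] gives a common subsequence of length 7. Since dp[14][10] = 7, nothing longer is possible.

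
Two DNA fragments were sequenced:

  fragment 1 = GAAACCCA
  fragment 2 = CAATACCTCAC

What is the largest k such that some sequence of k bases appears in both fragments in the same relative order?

7

Taking A (fragment 1 #2, fragment 2 #2); then A (fragment 1 #3, fragment 2 #3); then A (fragment 1 #4, fragment 2 #5); then C (fragment 1 #5, fragment 2 #6); then C (fragment 1 #6, fragment 2 #7); then C (fragment 1 #7, fragment 2 #9); then A (fragment 1 #8, fragment 2 #10) gives a common subsequence of length 7. Since dp[8][11] = 7, nothing longer is possible.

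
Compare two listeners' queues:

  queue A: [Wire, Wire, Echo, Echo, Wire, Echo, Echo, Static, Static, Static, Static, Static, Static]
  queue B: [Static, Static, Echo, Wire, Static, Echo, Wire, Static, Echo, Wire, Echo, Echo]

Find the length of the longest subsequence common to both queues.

One common subsequence of length 6: Wire at queue A[1]=queue B[4], Wire at queue A[2]=queue B[7], Echo at queue A[4]=queue B[9], Wire at queue A[5]=queue B[10], Echo at queue A[6]=queue B[11], Echo at queue A[7]=queue B[12]. The LCS DP gives dp[13][12] = 6, so this is optimal.

6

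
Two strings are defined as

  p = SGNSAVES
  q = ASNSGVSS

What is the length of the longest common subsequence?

Let dp[i][j] be the LCS length of the first i characters of p and the first j characters of q. dp[i][j] = dp[i-1][j-1]+1 when the i-th and j-th characters match, else max(dp[i-1][j], dp[i][j-1]).
    ·  A  S  N  S  G  V  S  S
 ·  0  0  0  0  0  0  0  0  0
 S  0  0  1  1  1  1  1  1  1
 G  0  0  1  1  1  2  2  2  2
 N  0  0  1  2  2  2  2  2  2
 S  0  0  1  2  3  3  3  3  3
 A  0  1  1  2  3  3  3  3  3
 V  0  1  1  2  3  3  4  4  4
 E  0  1  1  2  3  3  4  4  4
 S  0  1  2  2  3  3  4  5  5
dp[8][8] = 5. One LCS (by backtracking along matches): SNSVS.

5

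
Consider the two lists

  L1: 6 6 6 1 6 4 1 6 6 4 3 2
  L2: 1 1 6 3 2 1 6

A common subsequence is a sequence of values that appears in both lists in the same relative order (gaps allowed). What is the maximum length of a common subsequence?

Let dp[i][j] be the LCS length of the first i values of L1 and the first j values of L2. dp[i][j] = dp[i-1][j-1]+1 when the i-th and j-th values match, else max(dp[i-1][j], dp[i][j-1]).
    ·  1  1  6  3  2  1  6
 ·  0  0  0  0  0  0  0  0
 6  0  0  0  1  1  1  1  1
 6  0  0  0  1  1  1  1  2
 6  0  0  0  1  1  1  1  2
 1  0  1  1  1  1  1  2  2
 6  0  1  1  2  2  2  2  3
 4  0  1  1  2  2  2  2  3
 1  0  1  2  2  2  2  3  3
 6  0  1  2  3  3  3  3  4
 6  0  1  2  3  3  3  3  4
 4  0  1  2  3  3  3  3  4
 3  0  1  2  3  4  4  4  4
 2  0  1  2  3  4  5  5  5
dp[12][7] = 5. One LCS (by backtracking along matches): 1, 1, 6, 3, 2.

5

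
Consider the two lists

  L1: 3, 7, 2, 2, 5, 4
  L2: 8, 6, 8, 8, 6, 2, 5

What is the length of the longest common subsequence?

2

Let dp[i][j] be the LCS length of the first i values of L1 and the first j values of L2. dp[i][j] = dp[i-1][j-1]+1 when the i-th and j-th values match, else max(dp[i-1][j], dp[i][j-1]).
    ·  8  6  8  8  6  2  5
 ·  0  0  0  0  0  0  0  0
 3  0  0  0  0  0  0  0  0
 7  0  0  0  0  0  0  0  0
 2  0  0  0  0  0  0  1  1
 2  0  0  0  0  0  0  1  1
 5  0  0  0  0  0  0  1  2
 4  0  0  0  0  0  0  1  2
dp[6][7] = 2. One LCS (by backtracking along matches): 2, 5.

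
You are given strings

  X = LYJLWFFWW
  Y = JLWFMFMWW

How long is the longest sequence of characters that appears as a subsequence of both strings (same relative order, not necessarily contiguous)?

Match J at X[3]=Y[1], then L at X[4]=Y[2], then W at X[5]=Y[3], then F at X[6]=Y[4], then F at X[7]=Y[6], then W at X[8]=Y[8], then W at X[9]=Y[9] — 7 characters in the same relative order in both. The LCS DP gives dp[9][9] = 7, so this is optimal.

7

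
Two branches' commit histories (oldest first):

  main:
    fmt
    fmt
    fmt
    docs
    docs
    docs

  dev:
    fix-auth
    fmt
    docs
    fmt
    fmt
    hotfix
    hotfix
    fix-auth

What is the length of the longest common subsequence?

Taking fmt [1,2]; then fmt [2,4]; then fmt [3,5] gives a common subsequence of length 3, and the DP table's final entry dp[6][8] is also 3, so no common subsequence is longer.

3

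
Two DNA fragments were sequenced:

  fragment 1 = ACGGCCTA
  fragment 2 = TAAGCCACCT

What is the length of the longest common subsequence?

One common subsequence of length 5: A [1,3], C [2,6], C [5,8], C [6,9], T [7,10], and the DP table's final entry dp[8][10] is also 5, so no common subsequence is longer.

5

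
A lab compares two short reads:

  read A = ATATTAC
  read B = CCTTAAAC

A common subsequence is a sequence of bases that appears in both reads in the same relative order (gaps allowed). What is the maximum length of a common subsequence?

Pick A at read A[1]=read B[5] → A at read A[3]=read B[6] → A at read A[6]=read B[7] → C at read A[7]=read B[8]; all 4 bases appear in both, in order. Since dp[7][8] = 4, nothing longer is possible.

4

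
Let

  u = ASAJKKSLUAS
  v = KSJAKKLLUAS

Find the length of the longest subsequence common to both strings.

8

Taking S (u #2, v #2), A (u #3, v #4), K (u #5, v #5), K (u #6, v #6), L (u #8, v #8), U (u #9, v #9), A (u #10, v #10), S (u #11, v #11) gives a common subsequence of length 8. The LCS DP gives dp[11][11] = 8, so this is optimal.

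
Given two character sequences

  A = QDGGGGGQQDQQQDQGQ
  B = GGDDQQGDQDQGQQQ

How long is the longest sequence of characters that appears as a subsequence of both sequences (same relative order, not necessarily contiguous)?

10

Taking G [3,1] → G [4,2] → Q [8,5] → Q [9,6] → D [10,8] → Q [11,9] → Q [12,11] → Q [13,13] → Q [15,14] → Q [17,15] gives a common subsequence of length 10. dp[17][15] = 10 confirms this is the maximum.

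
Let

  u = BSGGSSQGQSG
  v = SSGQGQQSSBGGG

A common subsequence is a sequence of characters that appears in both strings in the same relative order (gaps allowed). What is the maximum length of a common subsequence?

7

Let dp[i][j] be the LCS length of the first i characters of u and the first j characters of v. dp[i][j] = dp[i-1][j-1]+1 when the i-th and j-th characters match, else max(dp[i-1][j], dp[i][j-1]).
    ·  S  S  G  Q  G  Q  Q  S  S  B  G  G  G
 ·  0  0  0  0  0  0  0  0  0  0  0  0  0  0
 B  0  0  0  0  0  0  0  0  0  0  1  1  1  1
 S  0  1  1  1  1  1  1  1  1  1  1  1  1  1
 G  0  1  1  2  2  2  2  2  2  2  2  2  2  2
 G  0  1  1  2  2  3  3  3  3  3  3  3  3  3
 S  0  1  2  2  2  3  3  3  4  4  4  4  4  4
 S  0  1  2  2  2  3  3  3  4  5  5  5  5  5
 Q  0  1  2  2  3  3  4  4  4  5  5  5  5  5
 G  0  1  2  3  3  4  4  4  4  5  5  6  6  6
 Q  0  1  2  3  4  4  5  5  5  5  5  6  6  6
 S  0  1  2  3  4  4  5  5  6  6  6  6  6  6
 G  0  1  2  3  4  5  5  5  6  6  6  7  7  7
dp[11][13] = 7. One LCS (by backtracking along matches): SGGSSGG.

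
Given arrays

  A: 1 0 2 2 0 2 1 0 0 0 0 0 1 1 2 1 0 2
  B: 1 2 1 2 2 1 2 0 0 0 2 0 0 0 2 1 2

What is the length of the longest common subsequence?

Taking 1 at A[1]=B[1] → 2 at A[3]=B[2] → 2 at A[4]=B[4] → 2 at A[6]=B[5] → 1 at A[7]=B[6] → 0 at A[8]=B[9] → 0 at A[9]=B[10] → 0 at A[10]=B[12] → 0 at A[11]=B[13] → 0 at A[12]=B[14] → 2 at A[15]=B[15] → 1 at A[16]=B[16] → 2 at A[18]=B[17] gives a common subsequence of length 13. Since dp[18][17] = 13, nothing longer is possible.

13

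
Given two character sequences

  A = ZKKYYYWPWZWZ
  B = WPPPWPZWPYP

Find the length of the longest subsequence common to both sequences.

5

Let dp[i][j] be the LCS length of the first i characters of A and the first j characters of B. dp[i][j] = dp[i-1][j-1]+1 when the i-th and j-th characters match, else max(dp[i-1][j], dp[i][j-1]).
    ·  W  P  P  P  W  P  Z  W  P  Y  P
 ·  0  0  0  0  0  0  0  0  0  0  0  0
 Z  0  0  0  0  0  0  0  1  1  1  1  1
 K  0  0  0  0  0  0  0  1  1  1  1  1
 K  0  0  0  0  0  0  0  1  1  1  1  1
 Y  0  0  0  0  0  0  0  1  1  1  2  2
 Y  0  0  0  0  0  0  0  1  1  1  2  2
 Y  0  0  0  0  0  0  0  1  1  1  2  2
 W  0  1  1  1  1  1  1  1  2  2  2  2
 P  0  1  2  2  2  2  2  2  2  3  3  3
 W  0  1  2  2  2  3  3  3  3  3  3  3
 Z  0  1  2  2  2  3  3  4  4  4  4  4
 W  0  1  2  2  2  3  3  4  5  5  5  5
 Z  0  1  2  2  2  3  3  4  5  5  5  5
dp[12][11] = 5. One LCS (by backtracking along matches): WPWZW.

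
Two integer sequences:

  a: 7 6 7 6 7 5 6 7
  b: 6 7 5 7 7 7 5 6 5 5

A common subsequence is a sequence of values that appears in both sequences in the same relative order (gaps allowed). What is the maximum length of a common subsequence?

5

Taking 7 (a #1, b #4) → 7 (a #3, b #5) → 7 (a #5, b #6) → 5 (a #6, b #7) → 6 (a #7, b #8) gives a common subsequence of length 5. dp[8][10] = 5 confirms this is the maximum.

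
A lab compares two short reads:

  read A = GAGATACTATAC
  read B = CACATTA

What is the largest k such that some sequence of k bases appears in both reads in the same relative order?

Let dp[i][j] be the LCS length of the first i bases of read A and the first j bases of read B. dp[i][j] = dp[i-1][j-1]+1 when the i-th and j-th bases match, else max(dp[i-1][j], dp[i][j-1]).
    ·  C  A  C  A  T  T  A
 ·  0  0  0  0  0  0  0  0
 G  0  0  0  0  0  0  0  0
 A  0  0  1  1  1  1  1  1
 G  0  0  1  1  1  1  1  1
 A  0  0  1  1  2  2  2  2
 T  0  0  1  1  2  3  3  3
 A  0  0  1  1  2  3  3  4
 C  0  1  1  2  2  3  3  4
 T  0  1  1  2  2  3  4  4
 A  0  1  2  2  3  3  4  5
 T  0  1  2  2  3  4  4  5
 A  0  1  2  2  3  4  4  5
 C  0  1  2  3  3  4  4  5
dp[12][7] = 5. One LCS (by backtracking along matches): AATTA.

5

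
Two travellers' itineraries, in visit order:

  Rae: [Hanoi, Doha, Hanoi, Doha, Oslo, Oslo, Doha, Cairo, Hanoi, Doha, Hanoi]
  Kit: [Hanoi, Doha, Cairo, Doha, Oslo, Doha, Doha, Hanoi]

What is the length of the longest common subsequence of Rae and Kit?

One common subsequence of length 7: Hanoi (Rae #1, Kit #1), then Doha (Rae #2, Kit #2), then Doha (Rae #4, Kit #4), then Oslo (Rae #6, Kit #5), then Doha (Rae #7, Kit #6), then Doha (Rae #10, Kit #7), then Hanoi (Rae #11, Kit #8). Since dp[11][8] = 7, nothing longer is possible.

7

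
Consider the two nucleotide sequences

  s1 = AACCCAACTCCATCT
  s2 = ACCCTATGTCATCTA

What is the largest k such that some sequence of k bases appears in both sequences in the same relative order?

One common subsequence of length 11: A at s1[2]=s2[1], then C at s1[3]=s2[2], then C at s1[4]=s2[3], then C at s1[5]=s2[4], then A at s1[6]=s2[6], then T at s1[9]=s2[9], then C at s1[11]=s2[10], then A at s1[12]=s2[11], then T at s1[13]=s2[12], then C at s1[14]=s2[13], then T at s1[15]=s2[14]. Since dp[15][15] = 11, nothing longer is possible.

11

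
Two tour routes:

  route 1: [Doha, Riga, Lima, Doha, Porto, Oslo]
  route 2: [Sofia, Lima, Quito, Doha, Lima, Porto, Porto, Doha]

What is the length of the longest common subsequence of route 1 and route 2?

3

Taking Doha (route 1 #1, route 2 #4), then Lima (route 1 #3, route 2 #5), then Doha (route 1 #4, route 2 #8) gives a common subsequence of length 3. The LCS DP gives dp[6][8] = 3, so this is optimal.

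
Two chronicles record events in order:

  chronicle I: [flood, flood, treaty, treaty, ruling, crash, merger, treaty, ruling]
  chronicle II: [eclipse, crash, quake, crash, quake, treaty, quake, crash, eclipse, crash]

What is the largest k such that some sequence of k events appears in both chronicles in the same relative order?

Taking treaty (chronicle I #3, chronicle II #6) → crash (chronicle I #6, chronicle II #10) gives a common subsequence of length 2, and the DP table's final entry dp[9][10] is also 2, so no common subsequence is longer.

2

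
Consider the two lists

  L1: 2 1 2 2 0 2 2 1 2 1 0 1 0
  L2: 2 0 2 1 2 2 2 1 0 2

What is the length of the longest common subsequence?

Taking 2 (L1 #1, L2 #3), then 1 (L1 #2, L2 #4), then 2 (L1 #4, L2 #5), then 2 (L1 #6, L2 #6), then 2 (L1 #7, L2 #7), then 1 (L1 #8, L2 #8), then 2 (L1 #9, L2 #10) gives a common subsequence of length 7, and the DP table's final entry dp[13][10] is also 7, so no common subsequence is longer.

7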